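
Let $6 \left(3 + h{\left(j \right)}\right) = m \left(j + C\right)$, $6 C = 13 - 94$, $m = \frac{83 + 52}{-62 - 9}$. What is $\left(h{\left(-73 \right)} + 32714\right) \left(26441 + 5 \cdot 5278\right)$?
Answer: $\frac{491207264179}{284} \approx 1.7296 \cdot 10^{9}$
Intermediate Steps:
$m = - \frac{135}{71}$ ($m = \frac{135}{-71} = 135 \left(- \frac{1}{71}\right) = - \frac{135}{71} \approx -1.9014$)
$C = - \frac{27}{2}$ ($C = \frac{13 - 94}{6} = \frac{1}{6} \left(-81\right) = - \frac{27}{2} \approx -13.5$)
$h{\left(j \right)} = \frac{363}{284} - \frac{45 j}{142}$ ($h{\left(j \right)} = -3 + \frac{\left(- \frac{135}{71}\right) \left(j - \frac{27}{2}\right)}{6} = -3 + \frac{\left(- \frac{135}{71}\right) \left(- \frac{27}{2} + j\right)}{6} = -3 + \frac{\frac{3645}{142} - \frac{135 j}{71}}{6} = -3 - \left(- \frac{1215}{284} + \frac{45 j}{142}\right) = \frac{363}{284} - \frac{45 j}{142}$)
$\left(h{\left(-73 \right)} + 32714\right) \left(26441 + 5 \cdot 5278\right) = \left(\left(\frac{363}{284} - - \frac{3285}{142}\right) + 32714\right) \left(26441 + 5 \cdot 5278\right) = \left(\left(\frac{363}{284} + \frac{3285}{142}\right) + 32714\right) \left(26441 + 26390\right) = \left(\frac{6933}{284} + 32714\right) 52831 = \frac{9297709}{284} \cdot 52831 = \frac{491207264179}{284}$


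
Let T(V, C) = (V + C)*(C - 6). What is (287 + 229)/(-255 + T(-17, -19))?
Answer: ⅘ ≈ 0.80000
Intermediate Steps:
T(V, C) = (-6 + C)*(C + V) (T(V, C) = (C + V)*(-6 + C) = (-6 + C)*(C + V))
(287 + 229)/(-255 + T(-17, -19)) = (287 + 229)/(-255 + ((-19)² - 6*(-19) - 6*(-17) - 19*(-17))) = 516/(-255 + (361 + 114 + 102 + 323)) = 516/(-255 + 900) = 516/645 = 516*(1/645) = ⅘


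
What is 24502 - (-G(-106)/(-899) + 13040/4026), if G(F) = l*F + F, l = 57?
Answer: 1529222942/62403 ≈ 24506.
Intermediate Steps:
G(F) = 58*F (G(F) = 57*F + F = 58*F)
24502 - (-G(-106)/(-899) + 13040/4026) = 24502 - (-58*(-106)/(-899) + 13040/4026) = 24502 - (-1*(-6148)*(-1/899) + 13040*(1/4026)) = 24502 - (6148*(-1/899) + 6520/2013) = 24502 - (-212/31 + 6520/2013) = 24502 - 1*(-224636/62403) = 24502 + 224636/62403 = 1529222942/62403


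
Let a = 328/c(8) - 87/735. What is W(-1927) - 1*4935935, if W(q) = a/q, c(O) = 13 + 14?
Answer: -62918881797752/12747105 ≈ -4.9359e+6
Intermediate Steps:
c(O) = 27
a = 79577/6615 (a = 328/27 - 87/735 = 328*(1/27) - 87*1/735 = 328/27 - 29/245 = 79577/6615 ≈ 12.030)
W(q) = 79577/(6615*q)
W(-1927) - 1*4935935 = (79577/6615)/(-1927) - 1*4935935 = (79577/6615)*(-1/1927) - 4935935 = -79577/12747105 - 4935935 = -62918881797752/12747105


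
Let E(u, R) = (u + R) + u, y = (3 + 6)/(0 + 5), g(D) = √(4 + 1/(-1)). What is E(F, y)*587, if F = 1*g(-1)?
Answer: 5283/5 + 1174*√3 ≈ 3090.0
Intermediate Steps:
g(D) = √3 (g(D) = √(4 - 1) = √3)
y = 9/5 ≈ 1.8000
F = √3 (F = 1*√3 = √3 ≈ 1.7320)
E(u, R) = R + 2*u (E(u, R) = (R + u) + u = R + 2*u)
E(F, y)*587 = (9/5 + 2*√3)*587 = 5283/5 + 1174*√3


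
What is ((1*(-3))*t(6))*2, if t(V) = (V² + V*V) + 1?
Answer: -438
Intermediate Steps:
t(V) = 1 + 2*V² (t(V) = (V² + V²) + 1 = 2*V² + 1 = 1 + 2*V²)
((1*(-3))*t(6))*2 = ((1*(-3))*(1 + 2*6²))*2 = -3*(1 + 2*36)*2 = -3*(1 + 72)*2 = -3*73*2 = -219*2 = -438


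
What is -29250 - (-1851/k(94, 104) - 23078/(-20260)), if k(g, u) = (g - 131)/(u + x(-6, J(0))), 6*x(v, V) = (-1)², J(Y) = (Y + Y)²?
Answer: -6458405034/187405 ≈ -34462.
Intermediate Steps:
J(Y) = 4*Y² (J(Y) = (2*Y)² = 4*Y²)
x(v, V) = ⅙ (x(v, V) = (⅙)*(-1)² = (⅙)*1 = ⅙)
k(g, u) = (-131 + g)/(⅙ + u) (k(g, u) = (g - 131)/(u + ⅙) = (-131 + g)/(⅙ + u))
-29250 - (-1851/k(94, 104) - 23078/(-20260)) = -29250 - (-1851*(1 + 6*104)/(6*(-131 + 94)) - 23078/(-20260)) = -29250 - (-1851/(6*(-37)/(1 + 624)) - 23078*(-1/20260)) = -29250 - (-1851/(6*(-37)/625) + 11539/10130) = -29250 - (-1851/(6*(1/625)*(-37)) + 11539/10130) = -29250 - (-1851/(-222/625) + 11539/10130) = -29250 - (-1851*(-625/222) + 11539/10130) = -29250 - (385625/74 + 11539/10130) = -29250 - 1*976808784/187405 = -29250 - 976808784/187405 = -6458405034/187405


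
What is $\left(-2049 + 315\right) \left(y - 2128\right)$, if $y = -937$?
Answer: $5314710$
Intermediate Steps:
$\left(-2049 + 315\right) \left(y - 2128\right) = \left(-2049 + 315\right) \left(-937 - 2128\right) = \left(-1734\right) \left(-3065\right) = 5314710$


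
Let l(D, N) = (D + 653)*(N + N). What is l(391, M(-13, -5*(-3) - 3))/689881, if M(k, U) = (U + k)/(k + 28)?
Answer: -24/118945 ≈ -0.00020177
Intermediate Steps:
M(k, U) = (U + k)/(28 + k)
l(D, N) = 2*N*(653 + D) (l(D, N) = (653 + D)*(2*N) = 2*N*(653 + D))
l(391, M(-13, -5*(-3) - 3))/689881 = (2*(((-5*(-3) - 3) - 13)/(28 - 13))*(653 + 391))/689881 = (2*(((15 - 3) - 13)/15)*1044)*(1/689881) = (2*((12 - 13)/15)*1044)*(1/689881) = (2*((1/15)*(-1))*1044)*(1/689881) = (2*(-1/15)*1044)*(1/689881) = -696/5*1/689881 = -24/118945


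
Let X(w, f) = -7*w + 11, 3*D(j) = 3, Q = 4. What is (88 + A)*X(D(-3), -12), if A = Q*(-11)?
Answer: 176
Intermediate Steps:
D(j) = 1 (D(j) = (1/3)*3 = 1)
X(w, f) = 11 - 7*w
A = -44 (A = 4*(-11) = -44)
(88 + A)*X(D(-3), -12) = (88 - 44)*(11 - 7*1) = 44*(11 - 7) = 44*4 = 176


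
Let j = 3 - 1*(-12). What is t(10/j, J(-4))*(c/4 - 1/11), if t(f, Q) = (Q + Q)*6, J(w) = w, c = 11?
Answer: -1404/11 ≈ -127.64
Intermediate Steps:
j = 15 (j = 3 + 12 = 15)
t(f, Q) = 12*Q (t(f, Q) = (2*Q)*6 = 12*Q)
t(10/j, J(-4))*(c/4 - 1/11) = (12*(-4))*(11/4 - 1/11) = -48*(11*(¼) - 1*1/11) = -48*(11/4 - 1/11) = -48*117/44 = -1404/11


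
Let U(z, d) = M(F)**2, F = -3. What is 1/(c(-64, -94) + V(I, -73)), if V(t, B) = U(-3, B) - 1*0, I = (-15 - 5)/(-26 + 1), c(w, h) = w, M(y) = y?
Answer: -1/55 ≈ -0.018182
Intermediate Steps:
I = 4/5 (I = -20/(-25) = -20*(-1/25) = 4/5 ≈ 0.80000)
U(z, d) = 9 (U(z, d) = (-3)**2 = 9)
V(t, B) = 9 (V(t, B) = 9 - 1*0 = 9 + 0 = 9)
1/(c(-64, -94) + V(I, -73)) = 1/(-64 + 9) = 1/(-55) = -1/55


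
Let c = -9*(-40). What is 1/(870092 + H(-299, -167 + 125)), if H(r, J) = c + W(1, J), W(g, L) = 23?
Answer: 1/870475 ≈ 1.1488e-6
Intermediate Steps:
c = 360
H(r, J) = 383 (H(r, J) = 360 + 23 = 383)
1/(870092 + H(-299, -167 + 125)) = 1/(870092 + 383) = 1/870475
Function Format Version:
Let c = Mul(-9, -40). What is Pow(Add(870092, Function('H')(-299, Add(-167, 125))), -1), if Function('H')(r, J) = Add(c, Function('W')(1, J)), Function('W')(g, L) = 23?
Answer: Rational(1, 870475) ≈ 1.1488e-6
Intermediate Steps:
c = 360
Function('H')(r, J) = 383 (Function('H')(r, J) = Add(360, 23) = 383)
Pow(Add(870092, Function('H')(-299, Add(-167, 125))), -1) = Pow(Add(870092, 383), -1) = Pow(870475, -1) = Rational(1, 870475)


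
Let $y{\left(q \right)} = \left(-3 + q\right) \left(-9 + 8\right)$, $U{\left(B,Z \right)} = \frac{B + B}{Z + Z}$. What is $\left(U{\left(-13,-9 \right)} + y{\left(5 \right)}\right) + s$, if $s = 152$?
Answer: $\frac{1363}{9} \approx 151.44$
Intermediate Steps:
$U{\left(B,Z \right)} = \frac{B}{Z}$ ($U{\left(B,Z \right)} = \frac{2 B}{2 Z} = 2 B \frac{1}{2 Z} = \frac{B}{Z}$)
$y{\left(q \right)} = 3 - q$ ($y{\left(q \right)} = \left(-3 + q\right) \left(-1\right) = 3 - q$)
$\left(U{\left(-13,-9 \right)} + y{\left(5 \right)}\right) + s = \left(- \frac{13}{-9} + \left(3 - 5\right)\right) + 152 = \left(\left(-13\right) \left(- \frac{1}{9}\right) + \left(3 - 5\right)\right) + 152 = \left(\frac{13}{9} - 2\right) + 152 = - \frac{5}{9} + 152 = \frac{1363}{9}$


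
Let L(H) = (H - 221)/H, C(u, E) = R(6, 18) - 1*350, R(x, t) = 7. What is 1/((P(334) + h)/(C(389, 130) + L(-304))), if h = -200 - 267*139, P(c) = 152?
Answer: 103747/11296944 ≈ 0.0091836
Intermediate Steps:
C(u, E) = -343 (C(u, E) = 7 - 1*350 = 7 - 350 = -343)
L(H) = (-221 + H)/H
h = -37313 (h = -200 - 37113 = -37313)
1/((P(334) + h)/(C(389, 130) + L(-304))) = 1/((152 - 37313)/(-343 + (-221 - 304)/(-304))) = 1/(-37161/(-343 - 1/304*(-525))) = 1/(-37161/(-343 + 525/304)) = 1/(-37161/(-103747/304)) = 1/(-37161*(-304/103747)) = 1/(11296944/103747) = 103747/11296944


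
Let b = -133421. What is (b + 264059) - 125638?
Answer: 5000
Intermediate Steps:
(b + 264059) - 125638 = (-133421 + 264059) - 125638 = 130638 - 125638 = 5000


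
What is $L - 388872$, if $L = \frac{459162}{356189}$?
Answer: $- \frac{138511469646}{356189} \approx -3.8887 \cdot 10^{5}$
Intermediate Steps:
$L = \frac{459162}{356189}$ ($L = 459162 \cdot \frac{1}{356189} = \frac{459162}{356189} \approx 1.2891$)
$L - 388872 = \frac{459162}{356189} - 388872 = - \frac{138511469646}{356189}$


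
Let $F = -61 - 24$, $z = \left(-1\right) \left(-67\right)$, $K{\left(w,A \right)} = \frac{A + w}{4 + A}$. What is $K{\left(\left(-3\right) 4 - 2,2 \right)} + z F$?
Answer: $-5697$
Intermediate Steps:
$K{\left(w,A \right)} = \frac{A + w}{4 + A}$
$z = 67$
$F = -85$
$K{\left(\left(-3\right) 4 - 2,2 \right)} + z F = \frac{2 - 14}{4 + 2} + 67 \left(-85\right) = \frac{2 - 14}{6} - 5695 = \frac{1}{6} \left(-12\right) - 5695 = -2 - 5695 = -5697$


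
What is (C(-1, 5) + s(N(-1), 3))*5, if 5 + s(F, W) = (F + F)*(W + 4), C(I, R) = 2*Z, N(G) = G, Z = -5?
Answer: -145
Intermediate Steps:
C(I, R) = -10 (C(I, R) = 2*(-5) = -10)
s(F, W) = -5 + 2*F*(4 + W) (s(F, W) = -5 + (F + F)*(W + 4) = -5 + (2*F)*(4 + W) = -5 + 2*F*(4 + W))
(C(-1, 5) + s(N(-1), 3))*5 = (-10 + (-5 + 8*(-1) + 2*(-1)*3))*5 = (-10 + (-5 - 8 - 6))*5 = (-10 - 19)*5 = -29*5 = -145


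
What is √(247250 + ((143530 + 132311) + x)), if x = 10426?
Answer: √533517 ≈ 730.42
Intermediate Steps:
√(247250 + ((143530 + 132311) + x)) = √(247250 + ((143530 + 132311) + 10426)) = √(247250 + (275841 + 10426)) = √(247250 + 286267) = √533517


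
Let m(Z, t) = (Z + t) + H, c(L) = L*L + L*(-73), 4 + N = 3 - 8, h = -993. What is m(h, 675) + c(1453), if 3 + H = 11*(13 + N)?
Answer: 2004863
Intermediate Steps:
N = -9 (N = -4 + (3 - 8) = -4 - 5 = -9)
c(L) = L**2 - 73*L
H = 41 (H = -3 + 11*(13 - 9) = -3 + 11*4 = -3 + 44 = 41)
m(Z, t) = 41 + Z + t (m(Z, t) = (Z + t) + 41 = 41 + Z + t)
m(h, 675) + c(1453) = (41 - 993 + 675) + 1453*(-73 + 1453) = -277 + 1453*1380 = -277 + 2005140 = 2004863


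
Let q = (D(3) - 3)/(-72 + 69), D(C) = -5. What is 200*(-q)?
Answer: -1600/3 ≈ -533.33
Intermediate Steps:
q = 8/3 (q = (-5 - 3)/(-72 + 69) = -8/(-3) = -8*(-⅓) = 8/3 ≈ 2.6667)
200*(-q) = 200*(-1*8/3) = 200*(-8/3) = -1600/3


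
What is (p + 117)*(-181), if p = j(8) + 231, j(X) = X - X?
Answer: -62988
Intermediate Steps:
j(X) = 0
p = 231 (p = 0 + 231 = 231)
(p + 117)*(-181) = (231 + 117)*(-181) = 348*(-181) = -62988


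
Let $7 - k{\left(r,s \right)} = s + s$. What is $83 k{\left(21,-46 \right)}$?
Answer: $8217$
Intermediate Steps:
$k{\left(r,s \right)} = 7 - 2 s$ ($k{\left(r,s \right)} = 7 - \left(s + s\right) = 7 - 2 s$)
$83 k{\left(21,-46 \right)} = 83 \left(7 - -92\right) = 83 \left(7 + 92\right) = 83 \cdot 99 = 8217$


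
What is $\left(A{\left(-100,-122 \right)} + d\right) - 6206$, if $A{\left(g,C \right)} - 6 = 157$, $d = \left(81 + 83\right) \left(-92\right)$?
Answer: $-21131$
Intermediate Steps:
$d = -15088$ ($d = 164 \left(-92\right) = -15088$)
$A{\left(g,C \right)} = 163$ ($A{\left(g,C \right)} = 6 + 157 = 163$)
$\left(A{\left(-100,-122 \right)} + d\right) - 6206 = \left(163 - 15088\right) - 6206 = -14925 - 6206 = -21131$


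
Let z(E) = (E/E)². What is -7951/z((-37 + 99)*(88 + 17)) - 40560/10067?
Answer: -80083277/10067 ≈ -7955.0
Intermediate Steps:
z(E) = 1 (z(E) = 1² = 1)
-7951/z((-37 + 99)*(88 + 17)) - 40560/10067 = -7951/1 - 40560/10067 = -7951*1 - 40560*1/10067 = -7951 - 40560/10067 = -80083277/10067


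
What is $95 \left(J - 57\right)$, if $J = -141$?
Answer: $-18810$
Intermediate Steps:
$95 \left(J - 57\right) = 95 \left(-141 - 57\right) = 95 \left(-198\right) = -18810$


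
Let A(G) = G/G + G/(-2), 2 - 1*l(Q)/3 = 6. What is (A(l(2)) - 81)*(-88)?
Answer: 6512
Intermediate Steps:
l(Q) = -12 (l(Q) = 6 - 3*6 = 6 - 18 = -12)
A(G) = 1 - G/2 (A(G) = 1 + G*(-1/2) = 1 - G/2)
(A(l(2)) - 81)*(-88) = ((1 - 1/2*(-12)) - 81)*(-88) = ((1 + 6) - 81)*(-88) = (7 - 81)*(-88) = -74*(-88) = 6512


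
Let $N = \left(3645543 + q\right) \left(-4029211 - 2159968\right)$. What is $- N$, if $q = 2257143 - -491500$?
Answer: $39574761713294$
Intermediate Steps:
$q = 2748643$ ($q = 2257143 + 491500 = 2748643$)
$N = -39574761713294$ ($N = \left(3645543 + 2748643\right) \left(-4029211 - 2159968\right) = 6394186 \left(-6189179\right) = -39574761713294$)
$- N = \left(-1\right) \left(-39574761713294\right) = 39574761713294$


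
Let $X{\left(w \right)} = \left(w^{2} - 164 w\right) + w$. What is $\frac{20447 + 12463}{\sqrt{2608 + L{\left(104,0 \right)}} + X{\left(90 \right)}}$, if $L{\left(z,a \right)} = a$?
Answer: $- \frac{54054675}{10790573} - \frac{32910 \sqrt{163}}{10790573} \approx -5.0484$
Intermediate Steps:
$X{\left(w \right)} = w^{2} - 163 w$
$\frac{20447 + 12463}{\sqrt{2608 + L{\left(104,0 \right)}} + X{\left(90 \right)}} = \frac{20447 + 12463}{\sqrt{2608 + 0} + 90 \left(-163 + 90\right)} = \frac{32910}{\sqrt{2608} + 90 \left(-73\right)} = \frac{32910}{4 \sqrt{163} - 6570} = \frac{32910}{-6570 + 4 \sqrt{163}}$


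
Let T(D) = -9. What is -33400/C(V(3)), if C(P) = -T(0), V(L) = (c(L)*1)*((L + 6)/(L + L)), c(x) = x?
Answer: -33400/9 ≈ -3711.1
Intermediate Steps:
V(L) = 3 + L/2 (V(L) = (L*1)*((L + 6)/(L + L)) = L*((6 + L)/((2*L))) = L*((6 + L)*(1/(2*L))) = L*((6 + L)/(2*L)) = 3 + L/2)
C(P) = 9 (C(P) = -1*(-9) = 9)
-33400/C(V(3)) = -33400/9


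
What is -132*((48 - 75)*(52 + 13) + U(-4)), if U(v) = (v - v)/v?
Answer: 231660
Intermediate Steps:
U(v) = 0 (U(v) = 0/v = 0)
-132*((48 - 75)*(52 + 13) + U(-4)) = -132*((48 - 75)*(52 + 13) + 0) = -132*(-27*65 + 0) = -132*(-1755 + 0) = -132*(-1755) = 231660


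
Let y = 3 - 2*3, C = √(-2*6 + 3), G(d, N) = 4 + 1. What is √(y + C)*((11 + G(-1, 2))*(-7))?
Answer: -112*√(-3 + 3*I) ≈ -88.283 - 213.13*I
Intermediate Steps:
G(d, N) = 5
C = 3*I (C = √(-12 + 3) = √(-9) = 3*I ≈ 3.0*I)
y = -3 (y = 3 - 6 = -3)
√(y + C)*((11 + G(-1, 2))*(-7)) = √(-3 + 3*I)*((11 + 5)*(-7)) = √(-3 + 3*I)*(16*(-7)) = √(-3 + 3*I)*(-112) = -112*√(-3 + 3*I)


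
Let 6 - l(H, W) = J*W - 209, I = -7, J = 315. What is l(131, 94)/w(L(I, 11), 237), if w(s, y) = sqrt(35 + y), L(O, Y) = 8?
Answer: -29395*sqrt(17)/68 ≈ -1782.3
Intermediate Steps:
l(H, W) = 215 - 315*W (l(H, W) = 6 - (315*W - 209) = 6 - (-209 + 315*W) = 6 + (209 - 315*W) = 215 - 315*W)
l(131, 94)/w(L(I, 11), 237) = (215 - 315*94)/(sqrt(35 + 237)) = (215 - 29610)/(sqrt(272)) = -29395*sqrt(17)/68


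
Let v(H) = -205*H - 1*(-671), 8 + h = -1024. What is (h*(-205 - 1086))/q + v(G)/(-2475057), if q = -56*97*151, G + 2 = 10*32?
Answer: -31198342244/19520393781 ≈ -1.5982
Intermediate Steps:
h = -1032 (h = -8 - 1024 = -1032)
G = 318 (G = -2 + 10*32 = -2 + 320 = 318)
q = -820232 (q = -5432*151 = -820232)
v(H) = 671 - 205*H (v(H) = -205*H + 671 = 671 - 205*H)
(h*(-205 - 1086))/q + v(G)/(-2475057) = -1032*(-205 - 1086)/(-820232) + (671 - 205*318)/(-2475057) = -1032*(-1291)*(-1/820232) + (671 - 65190)*(-1/2475057) = 1332312*(-1/820232) - 64519*(-1/2475057) = -166539/102529 + 4963/190389 = -31198342244/19520393781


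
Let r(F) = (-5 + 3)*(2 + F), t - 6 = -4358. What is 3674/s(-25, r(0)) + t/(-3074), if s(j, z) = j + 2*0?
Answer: -5592538/38425 ≈ -145.54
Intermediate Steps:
t = -4352 (t = 6 - 4358 = -4352)
r(F) = -4 - 2*F (r(F) = -2*(2 + F) = -4 - 2*F)
s(j, z) = j (s(j, z) = j + 0 = j)
3674/s(-25, r(0)) + t/(-3074) = 3674/(-25) - 4352/(-3074) = 3674*(-1/25) - 4352*(-1/3074) = -3674/25 + 2176/1537 = -5592538/38425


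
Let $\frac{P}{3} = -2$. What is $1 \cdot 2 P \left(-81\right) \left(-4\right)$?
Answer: $-3888$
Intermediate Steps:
$P = -6$ ($P = 3 \left(-2\right) = -6$)
$1 \cdot 2 P \left(-81\right) \left(-4\right) = 1 \cdot 2 \left(-6\right) \left(-81\right) \left(-4\right) = 2 \left(-6\right) \left(-81\right) \left(-4\right) = \left(-12\right) \left(-81\right) \left(-4\right) = 972 \left(-4\right) = -3888$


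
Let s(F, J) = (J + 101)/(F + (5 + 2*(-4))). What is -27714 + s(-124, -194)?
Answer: -3519585/127 ≈ -27713.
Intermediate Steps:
s(F, J) = (101 + J)/(-3 + F) (s(F, J) = (101 + J)/(F + (5 - 8)) = (101 + J)/(F - 3) = (101 + J)/(-3 + F))
-27714 + s(-124, -194) = -27714 + (101 - 194)/(-3 - 124) = -27714 - 93/(-127) = -27714 - 1/127*(-93) = -27714 + 93/127 = -3519585/127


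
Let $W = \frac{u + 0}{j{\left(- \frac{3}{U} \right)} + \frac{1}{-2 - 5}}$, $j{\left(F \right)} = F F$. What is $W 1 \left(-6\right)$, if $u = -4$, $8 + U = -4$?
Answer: $- \frac{896}{3} \approx -298.67$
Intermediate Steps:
$U = -12$ ($U = -8 - 4 = -12$)
$j{\left(F \right)} = F^{2}$
$W = \frac{448}{9}$ ($W = \frac{-4 + 0}{\left(- \frac{3}{-12}\right)^{2} + \frac{1}{-2 - 5}} = - \frac{4}{\left(\left(-3\right) \left(- \frac{1}{12}\right)\right)^{2} + \frac{1}{-7}} = - \frac{4}{\left(\frac{1}{4}\right)^{2} - \frac{1}{7}} = - \frac{4}{\frac{1}{16} - \frac{1}{7}} = - \frac{4}{- \frac{9}{112}} = \left(-4\right) \left(- \frac{112}{9}\right) = \frac{448}{9} \approx 49.778$)
$W 1 \left(-6\right) = \frac{448 \cdot 1 \left(-6\right)}{9} = \frac{448}{9} \left(-6\right) = - \frac{896}{3}$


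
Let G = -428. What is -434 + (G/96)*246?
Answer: -6123/4 ≈ -1530.8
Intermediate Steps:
-434 + (G/96)*246 = -434 - 428/96*246 = -434 - 428*1/96*246 = -434 - 107/24*246 = -434 - 4387/4 = -6123/4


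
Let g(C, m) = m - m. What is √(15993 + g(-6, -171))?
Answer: 3*√1777 ≈ 126.46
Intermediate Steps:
g(C, m) = 0
√(15993 + g(-6, -171)) = √(15993 + 0) = √15993 = 3*√1777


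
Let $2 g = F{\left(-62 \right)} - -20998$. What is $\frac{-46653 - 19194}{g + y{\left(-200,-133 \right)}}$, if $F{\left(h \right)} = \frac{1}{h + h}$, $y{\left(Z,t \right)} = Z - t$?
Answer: $- \frac{16330056}{2587135} \approx -6.312$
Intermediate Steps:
$F{\left(h \right)} = \frac{1}{2 h}$
$g = \frac{2603751}{248}$ ($g = \frac{\frac{1}{2 \left(-62\right)} - -20998}{2} = \frac{\frac{1}{2} \left(- \frac{1}{62}\right) + 20998}{2} = \frac{- \frac{1}{124} + 20998}{2} = \frac{1}{2} \cdot \frac{2603751}{124} = \frac{2603751}{248} \approx 10499.0$)
$\frac{-46653 - 19194}{g + y{\left(-200,-133 \right)}} = \frac{-46653 - 19194}{\frac{2603751}{248} - 67} = - \frac{65847}{\frac{2603751}{248} + \left(-200 + 133\right)} = - \frac{65847}{\frac{2603751}{248} - 67} = - \frac{65847}{\frac{2587135}{248}} = \left(-65847\right) \frac{248}{2587135} = - \frac{16330056}{2587135}$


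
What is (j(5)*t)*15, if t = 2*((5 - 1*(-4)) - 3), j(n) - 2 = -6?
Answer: -720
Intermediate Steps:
j(n) = -4 (j(n) = 2 - 6 = -4)
t = 12 (t = 2*((5 + 4) - 3) = 2*(9 - 3) = 2*6 = 12)
(j(5)*t)*15 = -4*12*15 = -48*15 = -720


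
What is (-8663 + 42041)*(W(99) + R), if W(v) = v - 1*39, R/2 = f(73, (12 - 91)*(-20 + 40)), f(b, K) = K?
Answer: -103471800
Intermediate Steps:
R = -3160 (R = 2*((12 - 91)*(-20 + 40)) = 2*(-79*20) = 2*(-1580) = -3160)
W(v) = -39 + v (W(v) = v - 39 = -39 + v)
(-8663 + 42041)*(W(99) + R) = (-8663 + 42041)*((-39 + 99) - 3160) = 33378*(60 - 3160) = 33378*(-3100) = -103471800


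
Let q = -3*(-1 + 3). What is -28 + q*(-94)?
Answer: 536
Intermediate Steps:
q = -6 (q = -3*2 = -6)
-28 + q*(-94) = -28 - 6*(-94) = -28 + 564 = 536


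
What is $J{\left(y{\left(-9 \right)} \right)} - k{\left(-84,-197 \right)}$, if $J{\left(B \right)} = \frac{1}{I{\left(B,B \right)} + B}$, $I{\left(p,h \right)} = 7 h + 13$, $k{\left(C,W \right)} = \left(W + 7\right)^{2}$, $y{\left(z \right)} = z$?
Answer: $- \frac{2129901}{59} \approx -36100.0$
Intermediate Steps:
$k{\left(C,W \right)} = \left(7 + W\right)^{2}$
$I{\left(p,h \right)} = 13 + 7 h$
$J{\left(B \right)} = \frac{1}{13 + 8 B}$ ($J{\left(B \right)} = \frac{1}{\left(13 + 7 B\right) + B} = \frac{1}{13 + 8 B}$)
$J{\left(y{\left(-9 \right)} \right)} - k{\left(-84,-197 \right)} = \frac{1}{13 + 8 \left(-9\right)} - \left(7 - 197\right)^{2} = \frac{1}{13 - 72} - \left(-190\right)^{2} = \frac{1}{-59} - 36100 = - \frac{1}{59} - 36100 = - \frac{2129901}{59}$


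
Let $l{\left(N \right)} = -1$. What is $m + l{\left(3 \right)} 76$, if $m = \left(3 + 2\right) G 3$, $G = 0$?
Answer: $-76$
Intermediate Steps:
$m = 0$ ($m = \left(3 + 2\right) 0 \cdot 3 = 5 \cdot 0 \cdot 3 = 0 \cdot 3 = 0$)
$m + l{\left(3 \right)} 76 = 0 - 76 = -76$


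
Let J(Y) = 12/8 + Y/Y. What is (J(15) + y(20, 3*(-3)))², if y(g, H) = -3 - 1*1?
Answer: 9/4 ≈ 2.2500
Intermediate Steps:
J(Y) = 5/2 (J(Y) = 12*(⅛) + 1 = 3/2 + 1 = 5/2)
y(g, H) = -4 (y(g, H) = -3 - 1 = -4)
(J(15) + y(20, 3*(-3)))² = (5/2 - 4)² = (-3/2)² = 9/4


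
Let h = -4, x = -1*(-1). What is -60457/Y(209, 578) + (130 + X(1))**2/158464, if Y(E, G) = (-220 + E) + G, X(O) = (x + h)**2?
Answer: -9569303041/89849088 ≈ -106.50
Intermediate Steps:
x = 1
X(O) = 9 (X(O) = (1 - 4)**2 = (-3)**2 = 9)
Y(E, G) = -220 + E + G
-60457/Y(209, 578) + (130 + X(1))**2/158464 = -60457/(-220 + 209 + 578) + (130 + 9)**2/158464 = -60457/567 + 139**2*(1/158464) = -60457*1/567 + 19321*(1/158464) = -60457/567 + 19321/158464 = -9569303041/89849088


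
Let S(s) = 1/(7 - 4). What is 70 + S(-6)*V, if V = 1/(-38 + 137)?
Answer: 20791/297 ≈ 70.003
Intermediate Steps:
S(s) = ⅓ (S(s) = 1/3 = ⅓)
V = 1/99 ≈ 0.010101
70 + S(-6)*V = 70 + (⅓)*(1/99) = 70 + 1/297 = 20791/297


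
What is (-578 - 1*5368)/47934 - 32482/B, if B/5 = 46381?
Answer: -489316553/1852689045 ≈ -0.26411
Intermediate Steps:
B = 231905 (B = 5*46381 = 231905)
(-578 - 1*5368)/47934 - 32482/B = (-578 - 1*5368)/47934 - 32482/231905 = (-578 - 5368)*(1/47934) - 32482*1/231905 = -5946*1/47934 - 32482/231905 = -991/7989 - 32482/231905 = -489316553/1852689045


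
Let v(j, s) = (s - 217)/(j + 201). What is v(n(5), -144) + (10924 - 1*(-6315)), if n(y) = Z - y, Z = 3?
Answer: 3430200/199 ≈ 17237.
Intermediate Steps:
n(y) = 3 - y
v(j, s) = (-217 + s)/(201 + j)
v(n(5), -144) + (10924 - 1*(-6315)) = (-217 - 144)/(201 + (3 - 1*5)) + (10924 - 1*(-6315)) = -361/(201 + (3 - 5)) + (10924 + 6315) = -361/(201 - 2) + 17239 = -361/199 + 17239 = 3430200/199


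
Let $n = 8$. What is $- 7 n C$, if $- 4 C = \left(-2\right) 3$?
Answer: $-84$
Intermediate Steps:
$C = \frac{3}{2}$ ($C = - \frac{\left(-2\right) 3}{4} = \left(- \frac{1}{4}\right) \left(-6\right) = \frac{3}{2} \approx 1.5$)
$- 7 n C = \left(-7\right) 8 \cdot \frac{3}{2} = \left(-56\right) \frac{3}{2} = -84$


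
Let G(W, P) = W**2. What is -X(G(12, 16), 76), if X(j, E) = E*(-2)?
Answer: 152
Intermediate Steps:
X(j, E) = -2*E
-X(G(12, 16), 76) = -(-2)*76 = -1*(-152) = 152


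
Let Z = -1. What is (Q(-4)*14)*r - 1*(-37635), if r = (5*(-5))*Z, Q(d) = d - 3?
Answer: 35185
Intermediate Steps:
Q(d) = -3 + d
r = 25 (r = (5*(-5))*(-1) = -25*(-1) = 25)
(Q(-4)*14)*r - 1*(-37635) = ((-3 - 4)*14)*25 - 1*(-37635) = -7*14*25 + 37635 = -98*25 + 37635 = -2450 + 37635 = 35185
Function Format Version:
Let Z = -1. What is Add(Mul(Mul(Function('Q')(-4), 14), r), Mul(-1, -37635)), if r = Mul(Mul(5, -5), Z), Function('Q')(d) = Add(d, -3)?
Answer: 35185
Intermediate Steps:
Function('Q')(d) = Add(-3, d)
r = 25 (r = Mul(Mul(5, -5), -1) = Mul(-25, -1) = 25)
Add(Mul(Mul(Function('Q')(-4), 14), r), Mul(-1, -37635)) = Add(Mul(Mul(Add(-3, -4), 14), 25), Mul(-1, -37635)) = Add(Mul(Mul(-7, 14), 25), 37635) = Add(Mul(-98, 25), 37635) = Add(-2450, 37635) = 35185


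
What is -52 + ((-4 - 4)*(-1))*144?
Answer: 1100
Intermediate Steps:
-52 + ((-4 - 4)*(-1))*144 = -52 - 8*(-1)*144 = -52 + 8*144 = -52 + 1152 = 1100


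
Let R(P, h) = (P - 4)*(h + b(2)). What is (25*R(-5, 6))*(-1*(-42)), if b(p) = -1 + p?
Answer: -66150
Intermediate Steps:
R(P, h) = (1 + h)*(-4 + P) (R(P, h) = (P - 4)*(h + (-1 + 2)) = (-4 + P)*(h + 1) = (-4 + P)*(1 + h) = (1 + h)*(-4 + P))
(25*R(-5, 6))*(-1*(-42)) = (25*(-4 - 5 - 4*6 - 5*6))*(-1*(-42)) = (25*(-4 - 5 - 24 - 30))*42 = (25*(-63))*42 = -1575*42 = -66150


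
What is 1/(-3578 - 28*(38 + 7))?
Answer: -1/4838 ≈ -0.00020670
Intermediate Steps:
1/(-3578 - 28*(38 + 7)) = 1/(-3578 - 28*45) = 1/(-3578 - 1260) = 1/(-4838) = -1/4838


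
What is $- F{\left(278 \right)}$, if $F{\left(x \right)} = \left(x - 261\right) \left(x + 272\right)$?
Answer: $-9350$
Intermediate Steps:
$F{\left(x \right)} = \left(-261 + x\right) \left(272 + x\right)$
$- F{\left(278 \right)} = - (-70992 + 278^{2} + 11 \cdot 278) = - (-70992 + 77284 + 3058) = \left(-1\right) 9350 = -9350$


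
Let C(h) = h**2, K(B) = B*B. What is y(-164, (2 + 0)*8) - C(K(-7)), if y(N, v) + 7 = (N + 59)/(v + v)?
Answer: -77161/32 ≈ -2411.3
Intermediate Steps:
K(B) = B**2
y(N, v) = -7 + (59 + N)/(2*v) (y(N, v) = -7 + (N + 59)/(v + v) = -7 + (59 + N)/((2*v)) = -7 + (59 + N)*(1/(2*v)) = -7 + (59 + N)/(2*v))
y(-164, (2 + 0)*8) - C(K(-7)) = (59 - 164 - 14*(2 + 0)*8)/(2*(((2 + 0)*8))) - ((-7)**2)**2 = (59 - 164 - 28*8)/(2*((2*8))) - 1*49**2 = (1/2)*(59 - 164 - 14*16)/16 - 1*2401 = (1/2)*(1/16)*(59 - 164 - 224) - 2401 = (1/2)*(1/16)*(-329) - 2401 = -329/32 - 2401 = -77161/32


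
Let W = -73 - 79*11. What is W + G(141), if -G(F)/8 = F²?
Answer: -159990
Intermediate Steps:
G(F) = -8*F²
W = -942 (W = -73 - 869 = -942)
W + G(141) = -942 - 8*141² = -942 - 8*19881 = -942 - 159048 = -159990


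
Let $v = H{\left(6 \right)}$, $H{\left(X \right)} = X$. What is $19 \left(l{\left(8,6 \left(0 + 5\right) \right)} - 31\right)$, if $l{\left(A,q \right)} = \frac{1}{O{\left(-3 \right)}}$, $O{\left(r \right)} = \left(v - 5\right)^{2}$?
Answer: $-570$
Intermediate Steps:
$v = 6$
$O{\left(r \right)} = 1$ ($O{\left(r \right)} = \left(6 - 5\right)^{2} = 1^{2} = 1$)
$l{\left(A,q \right)} = 1$ ($l{\left(A,q \right)} = 1^{-1} = 1$)
$19 \left(l{\left(8,6 \left(0 + 5\right) \right)} - 31\right) = 19 \left(1 - 31\right) = 19 \left(-30\right) = -570$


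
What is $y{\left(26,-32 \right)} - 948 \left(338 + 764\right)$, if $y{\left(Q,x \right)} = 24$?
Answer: $-1044672$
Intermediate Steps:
$y{\left(26,-32 \right)} - 948 \left(338 + 764\right) = 24 - 948 \left(338 + 764\right) = 24 - 1044696 = -1044672$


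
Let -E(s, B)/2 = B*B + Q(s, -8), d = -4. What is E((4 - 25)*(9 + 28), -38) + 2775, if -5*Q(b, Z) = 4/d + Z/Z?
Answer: -113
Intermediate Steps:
Q(b, Z) = 0 (Q(b, Z) = -(4/(-4) + Z/Z)/5 = -(4*(-¼) + 1)/5 = -(-1 + 1)/5 = -⅕*0 = 0)
E(s, B) = -2*B² (E(s, B) = -2*(B*B + 0) = -2*(B² + 0) = -2*B²)
E((4 - 25)*(9 + 28), -38) + 2775 = -2*(-38)² + 2775 = -2*1444 + 2775 = -2888 + 2775 = -113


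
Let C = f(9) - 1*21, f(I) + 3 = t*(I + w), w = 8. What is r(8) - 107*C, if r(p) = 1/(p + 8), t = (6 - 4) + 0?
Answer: -17119/16 ≈ -1069.9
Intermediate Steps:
t = 2 (t = 2 + 0 = 2)
r(p) = 1/(8 + p)
f(I) = 13 + 2*I (f(I) = -3 + 2*(I + 8) = -3 + 2*(8 + I) = -3 + (16 + 2*I) = 13 + 2*I)
C = 10 (C = (13 + 2*9) - 1*21 = (13 + 18) - 21 = 31 - 21 = 10)
r(8) - 107*C = 1/(8 + 8) - 107*10 = 1/16 - 1070 = -17119/16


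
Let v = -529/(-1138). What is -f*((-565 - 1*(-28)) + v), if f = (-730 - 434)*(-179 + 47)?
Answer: 46906967448/569 ≈ 8.2438e+7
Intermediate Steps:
f = 153648 (f = -1164*(-132) = 153648)
v = 529/1138 (v = -529*(-1/1138) = 529/1138 ≈ 0.46485)
-f*((-565 - 1*(-28)) + v) = -153648*((-565 - 1*(-28)) + 529/1138) = -153648*((-565 + 28) + 529/1138) = -153648*(-537 + 529/1138) = -153648*(-610577)/1138 = -1*(-46906967448/569) = 46906967448/569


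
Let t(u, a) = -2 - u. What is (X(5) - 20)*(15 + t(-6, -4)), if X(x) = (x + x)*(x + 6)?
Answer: 1710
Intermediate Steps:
X(x) = 2*x*(6 + x) (X(x) = (2*x)*(6 + x) = 2*x*(6 + x))
(X(5) - 20)*(15 + t(-6, -4)) = (2*5*(6 + 5) - 20)*(15 + (-2 - 1*(-6))) = (2*5*11 - 20)*(15 + (-2 + 6)) = (110 - 20)*(15 + 4) = 90*19 = 1710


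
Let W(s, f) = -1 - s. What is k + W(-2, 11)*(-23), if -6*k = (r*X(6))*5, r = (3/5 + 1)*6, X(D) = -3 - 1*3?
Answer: 25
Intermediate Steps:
X(D) = -6 (X(D) = -3 - 3 = -6)
r = 48/5 (r = (3*(⅕) + 1)*6 = (⅗ + 1)*6 = (8/5)*6 = 48/5 ≈ 9.6000)
k = 48 (k = -(48/5)*(-6)*5/6 = -(-48)*5/5 = -⅙*(-288) = 48)
k + W(-2, 11)*(-23) = 48 + (-1 - 1*(-2))*(-23) = 48 + (-1 + 2)*(-23) = 48 + 1*(-23) = 48 - 23 = 25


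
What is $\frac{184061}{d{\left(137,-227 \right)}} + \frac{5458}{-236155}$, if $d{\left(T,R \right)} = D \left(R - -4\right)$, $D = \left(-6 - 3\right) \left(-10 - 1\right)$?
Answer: $- \frac{43587421721}{5213593935} \approx -8.3603$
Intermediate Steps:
$D = 99$ ($D = \left(-9\right) \left(-11\right) = 99$)
$d{\left(T,R \right)} = 396 + 99 R$ ($d{\left(T,R \right)} = 99 \left(R - -4\right) = 99 \left(R + 4\right) = 99 \left(4 + R\right) = 396 + 99 R$)
$\frac{184061}{d{\left(137,-227 \right)}} + \frac{5458}{-236155} = \frac{184061}{396 + 99 \left(-227\right)} + \frac{5458}{-236155} = \frac{184061}{396 - 22473} + 5458 \left(- \frac{1}{236155}\right) = \frac{184061}{-22077} - \frac{5458}{236155} = 184061 \left(- \frac{1}{22077}\right) - \frac{5458}{236155} = - \frac{184061}{22077} - \frac{5458}{236155} = - \frac{43587421721}{5213593935}$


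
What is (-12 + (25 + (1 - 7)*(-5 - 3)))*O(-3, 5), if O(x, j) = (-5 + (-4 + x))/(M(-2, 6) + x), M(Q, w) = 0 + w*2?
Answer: -244/3 ≈ -81.333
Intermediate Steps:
M(Q, w) = 2*w (M(Q, w) = 0 + 2*w = 2*w)
O(x, j) = (-9 + x)/(12 + x) (O(x, j) = (-5 + (-4 + x))/(2*6 + x) = (-9 + x)/(12 + x))
(-12 + (25 + (1 - 7)*(-5 - 3)))*O(-3, 5) = (-12 + (25 + (1 - 7)*(-5 - 3)))*((-9 - 3)/(12 - 3)) = (-12 + (25 - 6*(-8)))*(-12/9) = (-12 + (25 + 48))*((⅑)*(-12)) = (-12 + 73)*(-4/3) = 61*(-4/3) = -244/3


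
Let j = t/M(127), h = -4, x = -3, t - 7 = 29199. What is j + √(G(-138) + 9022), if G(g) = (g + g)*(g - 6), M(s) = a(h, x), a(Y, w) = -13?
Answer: -29206/13 + √48766 ≈ -2025.8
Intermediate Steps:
t = 29206 (t = 7 + 29199 = 29206)
M(s) = -13
G(g) = 2*g*(-6 + g) (G(g) = (2*g)*(-6 + g) = 2*g*(-6 + g))
j = -29206/13 (j = 29206/(-13) = 29206*(-1/13) = -29206/13 ≈ -2246.6)
j + √(G(-138) + 9022) = -29206/13 + √(2*(-138)*(-6 - 138) + 9022) = -29206/13 + √(2*(-138)*(-144) + 9022) = -29206/13 + √(39744 + 9022) = -29206/13 + √48766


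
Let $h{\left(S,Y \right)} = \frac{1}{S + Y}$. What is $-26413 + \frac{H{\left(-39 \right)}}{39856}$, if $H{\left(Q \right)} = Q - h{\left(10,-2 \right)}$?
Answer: $- \frac{8421732537}{318848} \approx -26413.0$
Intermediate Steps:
$H{\left(Q \right)} = - \frac{1}{8} + Q$ ($H{\left(Q \right)} = Q - \frac{1}{10 - 2} = Q - \frac{1}{8} = - \frac{1}{8} + Q$)
$-26413 + \frac{H{\left(-39 \right)}}{39856} = -26413 + \frac{- \frac{1}{8} - 39}{39856} = -26413 - \frac{313}{318848} = - \frac{8421732537}{318848}$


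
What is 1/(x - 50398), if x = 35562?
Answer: -1/14836 ≈ -6.7404e-5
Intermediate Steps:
1/(x - 50398) = 1/(35562 - 50398) = 1/(-14836) = -1/14836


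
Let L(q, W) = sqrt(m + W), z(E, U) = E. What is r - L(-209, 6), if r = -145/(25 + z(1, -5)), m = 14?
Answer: -145/26 - 2*sqrt(5) ≈ -10.049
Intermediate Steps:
L(q, W) = sqrt(14 + W)
r = -145/26 (r = -145/(25 + 1) = -145/26 ≈ -5.5769)
r - L(-209, 6) = -145/26 - sqrt(14 + 6) = -145/26 - sqrt(20) = -145/26 - 2*sqrt(5)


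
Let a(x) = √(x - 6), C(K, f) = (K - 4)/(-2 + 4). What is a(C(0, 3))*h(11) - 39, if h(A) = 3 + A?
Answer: -39 + 28*I*√2 ≈ -39.0 + 39.598*I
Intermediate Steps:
C(K, f) = -2 + K/2 (C(K, f) = (-4 + K)/2 = (-4 + K)*(½) = -2 + K/2)
a(x) = √(-6 + x)
a(C(0, 3))*h(11) - 39 = √(-6 + (-2 + (½)*0))*(3 + 11) - 39 = √(-6 + (-2 + 0))*14 - 39 = √(-6 - 2)*14 - 39 = √(-8)*14 - 39 = (2*I*√2)*14 - 39 = 28*I*√2 - 39 = -39 + 28*I*√2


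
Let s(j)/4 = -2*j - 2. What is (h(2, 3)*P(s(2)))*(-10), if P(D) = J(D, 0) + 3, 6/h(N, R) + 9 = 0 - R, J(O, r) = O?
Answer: -105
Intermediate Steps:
h(N, R) = 6/(-9 - R) (h(N, R) = 6/(-9 + (0 - R)) = 6/(-9 - R))
s(j) = -8 - 8*j (s(j) = 4*(-2*j - 2) = 4*(-2 - 2*j) = -8 - 8*j)
P(D) = 3 + D (P(D) = D + 3 = 3 + D)
(h(2, 3)*P(s(2)))*(-10) = ((-6/(9 + 3))*(3 + (-8 - 8*2)))*(-10) = ((-6/12)*(3 + (-8 - 16)))*(-10) = ((-6*1/12)*(3 - 24))*(-10) = -½*(-21)*(-10) = (21/2)*(-10) = -105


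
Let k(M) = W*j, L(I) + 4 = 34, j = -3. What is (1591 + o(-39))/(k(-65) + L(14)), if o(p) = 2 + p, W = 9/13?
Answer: 6734/121 ≈ 55.653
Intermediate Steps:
W = 9/13 (W = 9*(1/13) = 9/13 ≈ 0.69231)
L(I) = 30 (L(I) = -4 + 34 = 30)
k(M) = -27/13 (k(M) = (9/13)*(-3) = -27/13)
(1591 + o(-39))/(k(-65) + L(14)) = (1591 + (2 - 39))/(-27/13 + 30) = (1591 - 37)/(363/13) = 1554*(13/363) = 6734/121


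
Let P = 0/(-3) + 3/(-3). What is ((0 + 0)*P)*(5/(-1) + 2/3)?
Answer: 0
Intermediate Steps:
P = -1 (P = 0*(-⅓) + 3*(-⅓) = 0 - 1 = -1)
((0 + 0)*P)*(5/(-1) + 2/3) = ((0 + 0)*(-1))*(5/(-1) + 2/3) = (0*(-1))*(5*(-1) + 2*(⅓)) = 0*(-5 + ⅔) = 0*(-13/3) = 0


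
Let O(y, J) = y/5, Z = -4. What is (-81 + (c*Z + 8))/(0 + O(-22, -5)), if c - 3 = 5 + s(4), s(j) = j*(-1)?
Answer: 445/22 ≈ 20.227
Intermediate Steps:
s(j) = -j
c = 4 (c = 3 + (5 - 1*4) = 3 + (5 - 4) = 3 + 1 = 4)
O(y, J) = y/5 (O(y, J) = y*(⅕) = y/5)
(-81 + (c*Z + 8))/(0 + O(-22, -5)) = (-81 + (4*(-4) + 8))/(0 + (⅕)*(-22)) = (-81 + (-16 + 8))/(0 - 22/5) = (-81 - 8)/(-22/5) = -89*(-5/22) = 445/22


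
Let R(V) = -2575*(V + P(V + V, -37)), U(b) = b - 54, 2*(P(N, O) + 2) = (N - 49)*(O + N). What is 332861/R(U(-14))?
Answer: -665722/82052375 ≈ -0.0081134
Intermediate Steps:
P(N, O) = -2 + (-49 + N)*(N + O)/2 (P(N, O) = -2 + ((N - 49)*(O + N))/2 = -2 + ((-49 + N)*(N + O))/2 = -2 + (-49 + N)*(N + O)/2)
U(b) = -54 + b
R(V) = -4658175/2 - 5150*V**2 + 218875*V (R(V) = -2575*(V + (-2 + (V + V)**2/2 - 49*(V + V)/2 - 49/2*(-37) + (1/2)*(V + V)*(-37))) = -2575*(V + (-2 + (2*V)**2/2 - 49*V + 1813/2 + (1/2)*(2*V)*(-37))) = -2575*(V + (-2 + (4*V**2)/2 - 49*V + 1813/2 - 37*V)) = -2575*(V + (-2 + 2*V**2 - 49*V + 1813/2 - 37*V)) = -2575*(V + (1809/2 - 86*V + 2*V**2)) = -2575*(1809/2 - 85*V + 2*V**2) = -4658175/2 - 5150*V**2 + 218875*V)
332861/R(U(-14)) = 332861/(-4658175/2 - 5150*(-54 - 14)**2 + 218875*(-54 - 14)) = 332861/(-4658175/2 - 5150*(-68)**2 + 218875*(-68)) = 332861/(-4658175/2 - 5150*4624 - 14883500) = 332861/(-4658175/2 - 23813600 - 14883500) = 332861/(-82052375/2) = 332861*(-2/82052375) = -665722/82052375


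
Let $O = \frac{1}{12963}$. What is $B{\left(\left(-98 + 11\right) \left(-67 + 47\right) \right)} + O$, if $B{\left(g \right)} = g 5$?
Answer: $\frac{112778101}{12963} \approx 8700.0$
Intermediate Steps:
$B{\left(g \right)} = 5 g$
$O = \frac{1}{12963} \approx 7.7143 \cdot 10^{-5}$
$B{\left(\left(-98 + 11\right) \left(-67 + 47\right) \right)} + O = 5 \left(-98 + 11\right) \left(-67 + 47\right) + \frac{1}{12963} = 5 \left(\left(-87\right) \left(-20\right)\right) + \frac{1}{12963} = 5 \cdot 1740 + \frac{1}{12963} = 8700 + \frac{1}{12963} = \frac{112778101}{12963}$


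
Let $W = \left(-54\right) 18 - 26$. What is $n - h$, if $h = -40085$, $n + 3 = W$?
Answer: $39084$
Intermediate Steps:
$W = -998$ ($W = -972 - 26 = -998$)
$n = -1001$ ($n = -3 - 998 = -1001$)
$n - h = -1001 - -40085 = -1001 + 40085 = 39084$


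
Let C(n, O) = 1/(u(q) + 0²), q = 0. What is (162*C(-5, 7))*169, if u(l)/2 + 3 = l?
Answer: -4563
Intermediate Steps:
u(l) = -6 + 2*l
C(n, O) = -⅙ (C(n, O) = 1/((-6 + 2*0) + 0²) = 1/((-6 + 0) + 0) = 1/(-6 + 0) = 1/(-6) = -⅙)
(162*C(-5, 7))*169 = (162*(-⅙))*169 = -27*169 = -4563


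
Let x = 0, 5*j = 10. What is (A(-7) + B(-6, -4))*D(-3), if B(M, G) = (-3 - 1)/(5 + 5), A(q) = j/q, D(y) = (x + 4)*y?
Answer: 288/35 ≈ 8.2286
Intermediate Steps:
j = 2 (j = (⅕)*10 = 2)
D(y) = 4*y (D(y) = (0 + 4)*y = 4*y)
A(q) = 2/q
B(M, G) = -⅖ (B(M, G) = -4/10 = -4*⅒ = -⅖)
(A(-7) + B(-6, -4))*D(-3) = (2/(-7) - ⅖)*(4*(-3)) = (2*(-⅐) - ⅖)*(-12) = (-2/7 - ⅖)*(-12) = -24/35*(-12) = 288/35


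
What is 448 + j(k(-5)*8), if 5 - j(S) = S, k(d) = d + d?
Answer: 533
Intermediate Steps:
k(d) = 2*d
j(S) = 5 - S
448 + j(k(-5)*8) = 448 + (5 - 2*(-5)*8) = 448 + (5 - (-10)*8) = 448 + (5 - 1*(-80)) = 448 + (5 + 80) = 448 + 85 = 533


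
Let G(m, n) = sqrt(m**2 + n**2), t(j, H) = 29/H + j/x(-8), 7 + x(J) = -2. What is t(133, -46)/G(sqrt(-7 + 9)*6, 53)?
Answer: -6379*sqrt(2881)/1192734 ≈ -0.28707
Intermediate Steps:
x(J) = -9 (x(J) = -7 - 2 = -9)
t(j, H) = 29/H - j/9 (t(j, H) = 29/H + j/(-9) = 29/H + j*(-1/9) = 29/H - j/9)
t(133, -46)/G(sqrt(-7 + 9)*6, 53) = (29/(-46) - 1/9*133)/(sqrt((sqrt(-7 + 9)*6)**2 + 53**2)) = (29*(-1/46) - 133/9)/(sqrt((sqrt(2)*6)**2 + 2809)) = (-29/46 - 133/9)/(sqrt((6*sqrt(2))**2 + 2809)) = -6379/(414*sqrt(72 + 2809)) = -6379*sqrt(2881)/2881/414 = -6379*sqrt(2881)/1192734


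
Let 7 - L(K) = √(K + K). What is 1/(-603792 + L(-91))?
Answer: I/(√182 - 603785*I) ≈ -1.6562e-6 + 3.7006e-11*I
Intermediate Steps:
L(K) = 7 - √2*√K (L(K) = 7 - √(K + K) = 7 - √(2*K) = 7 - √2*√K)
1/(-603792 + L(-91)) = 1/(-603792 + (7 - √2*√(-91))) = 1/(-603792 + (7 - √2*I*√91)) = 1/(-603792 + (7 - I*√182)) = 1/(-603785 - I*√182)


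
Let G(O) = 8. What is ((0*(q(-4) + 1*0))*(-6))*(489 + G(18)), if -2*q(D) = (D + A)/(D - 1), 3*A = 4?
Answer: 0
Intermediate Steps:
A = 4/3 (A = (1/3)*4 = 4/3 ≈ 1.3333)
q(D) = -(4/3 + D)/(2*(-1 + D)) (q(D) = -(D + 4/3)/(2*(D - 1)) = -(4/3 + D)/(2*(-1 + D)))
((0*(q(-4) + 1*0))*(-6))*(489 + G(18)) = ((0*((-4 - 3*(-4))/(6*(-1 - 4)) + 1*0))*(-6))*(489 + 8) = ((0*((1/6)*(-4 + 12)/(-5) + 0))*(-6))*497 = ((0*((1/6)*(-1/5)*8 + 0))*(-6))*497 = ((0*(-4/15 + 0))*(-6))*497 = ((0*(-4/15))*(-6))*497 = (0*(-6))*497 = 0*497 = 0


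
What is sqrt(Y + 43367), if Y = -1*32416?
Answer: sqrt(10951) ≈ 104.65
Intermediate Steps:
Y = -32416
sqrt(Y + 43367) = sqrt(-32416 + 43367) = sqrt(10951)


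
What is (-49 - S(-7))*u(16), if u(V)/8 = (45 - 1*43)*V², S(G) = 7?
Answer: -229376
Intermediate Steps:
u(V) = 16*V² (u(V) = 8*((45 - 1*43)*V²) = 8*((45 - 43)*V²) = 8*(2*V²) = 16*V²)
(-49 - S(-7))*u(16) = (-49 - 1*7)*(16*16²) = (-49 - 7)*(16*256) = -56*4096 = -229376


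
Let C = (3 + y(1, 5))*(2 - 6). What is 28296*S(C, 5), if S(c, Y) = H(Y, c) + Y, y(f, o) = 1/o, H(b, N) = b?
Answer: 282960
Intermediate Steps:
C = -64/5 (C = (3 + 1/5)*(2 - 6) = (3 + ⅕)*(-4) = (16/5)*(-4) = -64/5 ≈ -12.800)
S(c, Y) = 2*Y (S(c, Y) = Y + Y = 2*Y)
28296*S(C, 5) = 28296*(2*5) = 28296*10 = 282960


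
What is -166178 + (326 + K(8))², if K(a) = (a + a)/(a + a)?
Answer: -59249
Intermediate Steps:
K(a) = 1 (K(a) = (2*a)/((2*a)) = (2*a)*(1/(2*a)) = 1)
-166178 + (326 + K(8))² = -166178 + (326 + 1)² = -166178 + 327² = -166178 + 106929 = -59249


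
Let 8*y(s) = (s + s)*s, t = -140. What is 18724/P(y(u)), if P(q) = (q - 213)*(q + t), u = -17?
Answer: 299584/152573 ≈ 1.9635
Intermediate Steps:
y(s) = s²/4 (y(s) = ((s + s)*s)/8 = ((2*s)*s)/8 = (2*s²)/8 = s²/4)
P(q) = (-213 + q)*(-140 + q) (P(q) = (q - 213)*(q - 140) = (-213 + q)*(-140 + q))
18724/P(y(u)) = 18724/(29820 + ((¼)*(-17)²)² - 353*(-17)²/4) = 18724/(29820 + ((¼)*289)² - 353*289/4) = 18724/(29820 + (289/4)² - 353*289/4) = 18724/(29820 + 83521/16 - 102017/4) = 18724/(152573/16) = 18724*(16/152573) = 299584/152573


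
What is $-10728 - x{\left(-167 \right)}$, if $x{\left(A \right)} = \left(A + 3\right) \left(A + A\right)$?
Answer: $-65504$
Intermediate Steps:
$x{\left(A \right)} = 2 A \left(3 + A\right)$ ($x{\left(A \right)} = \left(3 + A\right) 2 A = 2 A \left(3 + A\right)$)
$-10728 - x{\left(-167 \right)} = -10728 - 2 \left(-167\right) \left(3 - 167\right) = -10728 - 2 \left(-167\right) \left(-164\right) = -10728 - 54776 = -65504$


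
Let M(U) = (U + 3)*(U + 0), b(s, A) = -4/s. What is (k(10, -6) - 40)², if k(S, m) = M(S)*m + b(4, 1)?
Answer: 674041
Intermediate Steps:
M(U) = U*(3 + U) (M(U) = (3 + U)*U = U*(3 + U))
k(S, m) = -1 + S*m*(3 + S) (k(S, m) = (S*(3 + S))*m - 4/4 = S*m*(3 + S) - 4*¼ = S*m*(3 + S) - 1 = -1 + S*m*(3 + S))
(k(10, -6) - 40)² = ((-1 + 10*(-6)*(3 + 10)) - 40)² = ((-1 + 10*(-6)*13) - 40)² = ((-1 - 780) - 40)² = (-781 - 40)² = (-821)² = 674041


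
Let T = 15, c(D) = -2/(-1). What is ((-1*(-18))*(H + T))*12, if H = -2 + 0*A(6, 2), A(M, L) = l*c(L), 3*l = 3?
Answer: 2808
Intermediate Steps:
c(D) = 2 (c(D) = -2*(-1) = 2)
l = 1 (l = (1/3)*3 = 1)
A(M, L) = 2 (A(M, L) = 1*2 = 2)
H = -2 (H = -2 + 0*2 = -2 + 0 = -2)
((-1*(-18))*(H + T))*12 = ((-1*(-18))*(-2 + 15))*12 = (18*13)*12 = 234*12 = 2808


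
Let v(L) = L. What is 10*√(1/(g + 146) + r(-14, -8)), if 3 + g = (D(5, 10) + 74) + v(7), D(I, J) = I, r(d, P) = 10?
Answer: 10*√524639/229 ≈ 31.630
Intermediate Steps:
g = 83 (g = -3 + ((5 + 74) + 7) = -3 + (79 + 7) = -3 + 86 = 83)
10*√(1/(g + 146) + r(-14, -8)) = 10*√(1/(83 + 146) + 10) = 10*√(1/229 + 10) = 10*√(2291/229) = 10*(√524639/229) = 10*√524639/229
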